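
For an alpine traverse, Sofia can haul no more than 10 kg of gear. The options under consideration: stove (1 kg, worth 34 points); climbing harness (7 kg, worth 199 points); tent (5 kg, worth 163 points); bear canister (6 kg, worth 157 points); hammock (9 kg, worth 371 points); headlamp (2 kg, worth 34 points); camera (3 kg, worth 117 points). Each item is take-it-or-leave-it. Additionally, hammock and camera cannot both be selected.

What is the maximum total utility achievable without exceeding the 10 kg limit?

405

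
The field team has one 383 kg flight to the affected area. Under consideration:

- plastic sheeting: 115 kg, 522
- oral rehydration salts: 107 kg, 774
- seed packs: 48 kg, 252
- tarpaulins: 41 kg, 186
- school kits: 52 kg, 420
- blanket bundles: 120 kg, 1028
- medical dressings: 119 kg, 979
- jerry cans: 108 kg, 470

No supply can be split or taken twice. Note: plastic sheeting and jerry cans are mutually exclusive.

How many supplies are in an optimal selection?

5

The maximum people served within 383 kg is 2865.
seed packs + tarpaulins + school kits + blanket bundles + medical dressings hits 2865 at 380 kg.
Every optimal selection uses 5 supplies.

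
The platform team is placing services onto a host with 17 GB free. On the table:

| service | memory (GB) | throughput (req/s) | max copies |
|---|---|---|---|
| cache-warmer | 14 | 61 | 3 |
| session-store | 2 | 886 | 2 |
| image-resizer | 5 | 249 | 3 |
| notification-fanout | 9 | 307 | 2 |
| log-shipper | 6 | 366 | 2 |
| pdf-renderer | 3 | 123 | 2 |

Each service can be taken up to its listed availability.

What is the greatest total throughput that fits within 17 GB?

2504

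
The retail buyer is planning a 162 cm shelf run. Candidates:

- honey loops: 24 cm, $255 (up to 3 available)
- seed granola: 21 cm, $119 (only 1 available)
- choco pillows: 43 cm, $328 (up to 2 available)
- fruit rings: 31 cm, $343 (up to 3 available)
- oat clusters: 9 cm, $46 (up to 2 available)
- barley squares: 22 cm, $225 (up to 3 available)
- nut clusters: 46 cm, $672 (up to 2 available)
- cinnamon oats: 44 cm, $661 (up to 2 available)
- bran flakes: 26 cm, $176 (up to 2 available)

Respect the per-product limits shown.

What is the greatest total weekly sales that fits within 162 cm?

Greedy by ratio would take honey loops + nut clusters + 2×cinnamon oats: 158 cm used, total 2249.
Dropping cinnamon oats frees 44 cm; slotting in nut clusters (46 cm) lifts the total to 2260 at 160 cm.
Every other selection either busts 162 cm or exceeds an availability limit or fails to beat 2260.

2260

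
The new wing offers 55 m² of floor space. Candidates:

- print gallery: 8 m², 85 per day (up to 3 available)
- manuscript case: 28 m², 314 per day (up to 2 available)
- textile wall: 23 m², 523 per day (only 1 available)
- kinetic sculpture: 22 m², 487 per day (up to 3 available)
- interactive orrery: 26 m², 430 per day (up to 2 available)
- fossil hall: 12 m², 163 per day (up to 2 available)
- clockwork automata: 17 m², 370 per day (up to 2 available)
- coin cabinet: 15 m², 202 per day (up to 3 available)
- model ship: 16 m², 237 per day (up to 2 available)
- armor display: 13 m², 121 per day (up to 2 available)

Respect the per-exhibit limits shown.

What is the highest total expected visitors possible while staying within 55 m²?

Taking textile wall + clockwork automata + coin cabinet: 55 m² used, 1095 in expected visitors.

1095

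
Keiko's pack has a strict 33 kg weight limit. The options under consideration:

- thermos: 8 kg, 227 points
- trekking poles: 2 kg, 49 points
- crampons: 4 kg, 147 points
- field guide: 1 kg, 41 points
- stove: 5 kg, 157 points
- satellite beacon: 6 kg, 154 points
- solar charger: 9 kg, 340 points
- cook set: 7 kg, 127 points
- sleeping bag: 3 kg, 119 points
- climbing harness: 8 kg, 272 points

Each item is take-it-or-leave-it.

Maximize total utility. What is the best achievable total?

By utility per kg: field guide 41.00, sleeping bag 39.67, solar charger 37.78 lead.
Taking the top-ratio items first gives trekking poles + crampons + field guide + stove + solar charger + sleeping bag + climbing harness for 1125 (32 kg).
Replace trekking poles and stove with thermos: the trade gains 21 net, giving 1146 at 33 kg.

1146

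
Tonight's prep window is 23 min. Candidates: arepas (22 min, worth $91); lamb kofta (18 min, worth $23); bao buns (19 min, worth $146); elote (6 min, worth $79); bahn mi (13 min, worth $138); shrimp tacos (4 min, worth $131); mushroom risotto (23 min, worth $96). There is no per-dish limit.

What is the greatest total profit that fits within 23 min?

655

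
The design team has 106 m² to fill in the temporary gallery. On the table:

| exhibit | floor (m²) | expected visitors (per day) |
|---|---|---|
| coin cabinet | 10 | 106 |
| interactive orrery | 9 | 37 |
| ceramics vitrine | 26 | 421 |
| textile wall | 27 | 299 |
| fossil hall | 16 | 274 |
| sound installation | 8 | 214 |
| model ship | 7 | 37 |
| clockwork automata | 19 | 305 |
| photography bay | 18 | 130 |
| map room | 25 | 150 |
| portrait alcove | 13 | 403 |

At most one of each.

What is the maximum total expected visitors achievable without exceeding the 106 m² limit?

1760

Ranking by ratio (expected visitors/m²): portrait alcove 31.00, sound installation 26.75, fossil hall 17.12.
Taking coin cabinet + interactive orrery + ceramics vitrine + fossil hall + sound installation + clockwork automata + portrait alcove: 101 m² used, 1760 in expected visitors.
An exhaustive check of the 2048 subsets confirms 1760.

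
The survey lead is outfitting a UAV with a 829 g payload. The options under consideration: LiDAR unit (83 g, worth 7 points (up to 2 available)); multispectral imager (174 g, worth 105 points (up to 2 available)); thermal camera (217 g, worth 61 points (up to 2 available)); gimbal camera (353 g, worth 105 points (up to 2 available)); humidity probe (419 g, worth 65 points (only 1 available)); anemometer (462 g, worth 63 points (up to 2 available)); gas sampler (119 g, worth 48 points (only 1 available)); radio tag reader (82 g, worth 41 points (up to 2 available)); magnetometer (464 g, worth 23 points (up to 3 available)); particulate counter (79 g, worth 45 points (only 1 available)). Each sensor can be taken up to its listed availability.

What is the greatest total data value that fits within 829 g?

Greedy by ratio would take LiDAR unit + 2×multispectral imager + gas sampler + 2×radio tag reader + particulate counter: 793 g used, total 392.
Replace LiDAR unit and gas sampler with thermal camera: the trade gains 6 net, giving 398 at 808 g.
That's the maximum — no swap from here does better than 398.

398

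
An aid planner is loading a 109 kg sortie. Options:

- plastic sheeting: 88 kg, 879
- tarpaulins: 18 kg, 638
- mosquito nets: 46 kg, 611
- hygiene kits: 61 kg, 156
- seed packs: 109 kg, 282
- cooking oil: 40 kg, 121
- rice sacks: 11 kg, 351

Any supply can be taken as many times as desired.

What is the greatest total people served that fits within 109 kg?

3828

By people served per kg: tarpaulins 35.44, rice sacks 31.91, mosquito nets 13.28, plastic sheeting 9.99 lead.
Taking 6×tarpaulins: 108 kg used, 3828 in people served.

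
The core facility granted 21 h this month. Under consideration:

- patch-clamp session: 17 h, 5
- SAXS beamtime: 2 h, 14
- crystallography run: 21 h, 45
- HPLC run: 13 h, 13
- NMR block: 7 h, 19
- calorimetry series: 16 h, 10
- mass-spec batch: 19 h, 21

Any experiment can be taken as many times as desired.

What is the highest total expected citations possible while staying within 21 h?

140

10×SAXS beamtime uses 20 of the 21 h and totals 140.
That's the maximum — no swap from here does better than 140.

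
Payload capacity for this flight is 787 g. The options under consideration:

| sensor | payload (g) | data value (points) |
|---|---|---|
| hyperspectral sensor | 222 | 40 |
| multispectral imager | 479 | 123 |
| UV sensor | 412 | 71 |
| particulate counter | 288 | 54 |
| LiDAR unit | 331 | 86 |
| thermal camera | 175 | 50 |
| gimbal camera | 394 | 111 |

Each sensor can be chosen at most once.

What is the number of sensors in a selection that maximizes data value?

The maximum data value within 787 g is 197.
One optimal bundle: LiDAR unit + gimbal camera (725 g).
Every optimal selection uses 2 sensors.

2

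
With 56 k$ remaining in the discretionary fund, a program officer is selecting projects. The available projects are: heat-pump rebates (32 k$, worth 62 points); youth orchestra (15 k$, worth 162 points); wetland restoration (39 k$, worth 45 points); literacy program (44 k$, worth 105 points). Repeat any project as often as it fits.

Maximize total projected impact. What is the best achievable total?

486

Taking 3×youth orchestra: 45 k$ used, 486 in projected impact.
No other feasible combination exceeds 486.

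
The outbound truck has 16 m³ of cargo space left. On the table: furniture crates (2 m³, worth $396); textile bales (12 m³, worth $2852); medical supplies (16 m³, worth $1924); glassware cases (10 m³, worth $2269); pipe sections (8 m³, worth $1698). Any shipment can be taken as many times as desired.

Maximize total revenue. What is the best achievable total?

Density check — textile bales 237.67, glassware cases 226.90, pipe sections 212.25 are the best per m³.
Best packing: 2×furniture crates + textile bales — 16 m³, 3644 total.
No other feasible combination exceeds 3644.

3644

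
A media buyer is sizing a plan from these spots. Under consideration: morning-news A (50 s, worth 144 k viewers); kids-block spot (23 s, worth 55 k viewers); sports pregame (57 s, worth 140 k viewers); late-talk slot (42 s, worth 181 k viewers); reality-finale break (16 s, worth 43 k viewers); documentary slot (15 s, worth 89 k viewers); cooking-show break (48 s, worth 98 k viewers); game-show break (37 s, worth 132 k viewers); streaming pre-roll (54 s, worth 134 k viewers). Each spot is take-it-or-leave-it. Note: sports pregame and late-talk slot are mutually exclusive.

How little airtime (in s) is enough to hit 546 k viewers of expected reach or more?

144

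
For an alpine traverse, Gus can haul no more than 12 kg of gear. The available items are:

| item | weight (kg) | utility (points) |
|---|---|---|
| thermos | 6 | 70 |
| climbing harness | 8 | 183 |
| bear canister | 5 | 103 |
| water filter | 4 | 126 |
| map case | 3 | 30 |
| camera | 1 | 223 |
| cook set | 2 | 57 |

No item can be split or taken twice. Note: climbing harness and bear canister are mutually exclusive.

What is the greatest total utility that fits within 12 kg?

509

Best packing: bear canister + water filter + camera + cook set — 12 kg, 509 total.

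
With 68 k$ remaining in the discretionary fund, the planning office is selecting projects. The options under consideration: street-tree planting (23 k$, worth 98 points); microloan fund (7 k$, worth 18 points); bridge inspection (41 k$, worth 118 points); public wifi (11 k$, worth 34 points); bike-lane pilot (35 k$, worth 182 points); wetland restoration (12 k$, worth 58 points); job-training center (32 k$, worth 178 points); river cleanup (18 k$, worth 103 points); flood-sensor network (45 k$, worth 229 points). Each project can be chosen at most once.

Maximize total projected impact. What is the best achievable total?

360

The ratio heuristic lands on wetland restoration + job-training center + river cleanup (339) but leaves 6 k$ idle.
The 30 k$ tied up in wetland restoration and river cleanup is better spent on bike-lane pilot — total rises to 360 (67 k$).
The spare 1 k$ is too small for any remaining project, and no exchange beats 360.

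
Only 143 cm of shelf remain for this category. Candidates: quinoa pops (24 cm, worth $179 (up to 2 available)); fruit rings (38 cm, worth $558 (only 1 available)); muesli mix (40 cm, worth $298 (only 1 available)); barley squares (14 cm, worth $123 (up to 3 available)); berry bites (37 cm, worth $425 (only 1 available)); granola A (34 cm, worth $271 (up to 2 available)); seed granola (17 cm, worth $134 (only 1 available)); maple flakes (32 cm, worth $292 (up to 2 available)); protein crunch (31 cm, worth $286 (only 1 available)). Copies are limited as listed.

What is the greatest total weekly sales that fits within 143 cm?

1567

Ranking by ratio (weekly sales/cm): fruit rings 14.68, berry bites 11.49, protein crunch 9.23, maple flakes 9.12.
The ratio heuristic lands on fruit rings + berry bites + maple flakes + protein crunch (1561) but leaves 5 cm idle.
The 31 cm tied up in protein crunch is better spent on maple flakes — total rises to 1567 (139 cm).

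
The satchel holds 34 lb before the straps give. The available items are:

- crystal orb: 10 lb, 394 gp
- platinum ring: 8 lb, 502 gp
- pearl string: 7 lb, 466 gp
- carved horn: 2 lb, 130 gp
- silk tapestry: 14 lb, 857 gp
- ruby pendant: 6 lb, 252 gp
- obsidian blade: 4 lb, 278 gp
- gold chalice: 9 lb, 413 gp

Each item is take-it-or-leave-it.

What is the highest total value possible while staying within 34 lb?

2103

By value per lb: obsidian blade 69.50, pearl string 66.57, carved horn 65.00, platinum ring 62.75 lead.
The ratio heuristic lands on platinum ring + pearl string + carved horn + obsidian blade + gold chalice (1789) but leaves 4 lb idle.
Dropping carved horn and gold chalice frees 11 lb; slotting in silk tapestry (14 lb) lifts the total to 2103 at 33 lb.
An exhaustive check of the 256 subsets confirms 2103.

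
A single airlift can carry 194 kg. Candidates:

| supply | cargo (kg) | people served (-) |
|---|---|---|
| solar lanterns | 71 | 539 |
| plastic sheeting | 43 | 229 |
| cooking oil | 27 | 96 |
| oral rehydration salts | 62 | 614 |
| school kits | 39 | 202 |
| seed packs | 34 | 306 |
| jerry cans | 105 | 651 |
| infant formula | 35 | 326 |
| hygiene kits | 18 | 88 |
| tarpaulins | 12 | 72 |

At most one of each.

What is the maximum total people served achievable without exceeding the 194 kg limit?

1567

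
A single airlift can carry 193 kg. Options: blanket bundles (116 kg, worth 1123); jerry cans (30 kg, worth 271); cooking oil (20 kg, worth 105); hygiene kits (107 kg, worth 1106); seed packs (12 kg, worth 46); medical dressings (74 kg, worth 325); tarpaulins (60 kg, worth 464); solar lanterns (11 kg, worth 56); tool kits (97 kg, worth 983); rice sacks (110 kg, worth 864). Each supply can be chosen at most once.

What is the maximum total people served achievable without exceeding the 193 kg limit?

1718

Ranking by ratio (people served/kg): hygiene kits 10.34, tool kits 10.13, blanket bundles 9.68.
A density-first pass picks jerry cans + cooking oil + hygiene kits + seed packs + solar lanterns — 1584 at 180 kg.
But jerry cans + tarpaulins + tool kits fits in 187 kg and reaches 1718.
The spare 6 kg is too small for any remaining supply, and no exchange beats 1718.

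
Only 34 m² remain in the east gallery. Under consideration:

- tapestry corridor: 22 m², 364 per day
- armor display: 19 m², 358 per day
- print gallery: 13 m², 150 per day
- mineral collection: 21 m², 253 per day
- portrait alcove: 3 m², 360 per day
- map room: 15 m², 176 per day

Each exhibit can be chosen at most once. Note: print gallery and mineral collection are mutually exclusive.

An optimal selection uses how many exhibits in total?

2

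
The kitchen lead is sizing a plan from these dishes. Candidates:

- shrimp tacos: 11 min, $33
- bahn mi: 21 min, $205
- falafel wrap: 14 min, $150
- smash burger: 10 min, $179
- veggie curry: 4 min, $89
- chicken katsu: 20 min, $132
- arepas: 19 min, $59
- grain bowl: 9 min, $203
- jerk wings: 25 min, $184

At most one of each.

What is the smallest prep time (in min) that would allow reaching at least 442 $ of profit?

23

Need the lightest bundle worth ≥ 442.
Taking smash burger + veggie curry + grain bowl gives 471 (≥ 442) for 23 min.
No combination under 23 min hits 442.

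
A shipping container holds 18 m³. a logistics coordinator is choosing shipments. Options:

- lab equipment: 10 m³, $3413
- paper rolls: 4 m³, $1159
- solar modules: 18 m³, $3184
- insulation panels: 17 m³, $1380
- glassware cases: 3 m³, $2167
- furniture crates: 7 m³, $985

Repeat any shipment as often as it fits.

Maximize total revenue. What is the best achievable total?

Best packing: 6×glassware cases — 18 m³, 13002 total.

13002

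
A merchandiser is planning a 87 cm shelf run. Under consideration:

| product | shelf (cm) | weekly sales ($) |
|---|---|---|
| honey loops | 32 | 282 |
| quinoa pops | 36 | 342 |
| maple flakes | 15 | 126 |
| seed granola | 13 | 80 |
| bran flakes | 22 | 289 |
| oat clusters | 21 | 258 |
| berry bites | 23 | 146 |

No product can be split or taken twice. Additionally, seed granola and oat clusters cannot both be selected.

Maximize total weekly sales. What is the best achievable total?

889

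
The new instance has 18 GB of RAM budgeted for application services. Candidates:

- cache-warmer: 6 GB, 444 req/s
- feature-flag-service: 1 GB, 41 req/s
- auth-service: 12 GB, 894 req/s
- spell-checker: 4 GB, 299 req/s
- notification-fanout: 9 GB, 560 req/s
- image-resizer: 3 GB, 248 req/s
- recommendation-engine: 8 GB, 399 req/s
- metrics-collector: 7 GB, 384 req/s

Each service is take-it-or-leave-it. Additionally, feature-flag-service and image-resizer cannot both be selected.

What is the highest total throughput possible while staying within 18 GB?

1338

Cache-warmer + auth-service uses 18 of the 18 GB and totals 1338.
An exhaustive check of the 256 subsets confirms 1338.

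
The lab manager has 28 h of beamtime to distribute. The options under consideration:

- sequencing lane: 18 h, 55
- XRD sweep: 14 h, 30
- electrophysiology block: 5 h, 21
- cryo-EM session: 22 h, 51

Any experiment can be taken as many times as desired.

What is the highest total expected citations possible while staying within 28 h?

105

5×electrophysiology block uses 25 of the 28 h and totals 105.
That's the maximum — no swap from here does better than 105.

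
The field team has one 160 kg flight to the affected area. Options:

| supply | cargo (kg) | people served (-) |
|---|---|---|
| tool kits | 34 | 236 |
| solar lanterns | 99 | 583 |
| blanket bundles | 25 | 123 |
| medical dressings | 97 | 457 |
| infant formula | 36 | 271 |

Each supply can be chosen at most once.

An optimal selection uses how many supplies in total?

3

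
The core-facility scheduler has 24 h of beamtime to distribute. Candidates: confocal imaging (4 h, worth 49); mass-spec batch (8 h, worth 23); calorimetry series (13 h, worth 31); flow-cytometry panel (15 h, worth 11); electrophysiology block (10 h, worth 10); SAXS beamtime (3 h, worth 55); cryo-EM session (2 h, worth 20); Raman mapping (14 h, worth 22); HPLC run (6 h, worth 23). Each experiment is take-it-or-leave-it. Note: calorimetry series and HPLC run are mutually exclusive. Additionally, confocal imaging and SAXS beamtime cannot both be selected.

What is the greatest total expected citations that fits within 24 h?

Mass-spec batch + SAXS beamtime + cryo-EM session + HPLC run uses 19 of the 24 h and totals 121.

121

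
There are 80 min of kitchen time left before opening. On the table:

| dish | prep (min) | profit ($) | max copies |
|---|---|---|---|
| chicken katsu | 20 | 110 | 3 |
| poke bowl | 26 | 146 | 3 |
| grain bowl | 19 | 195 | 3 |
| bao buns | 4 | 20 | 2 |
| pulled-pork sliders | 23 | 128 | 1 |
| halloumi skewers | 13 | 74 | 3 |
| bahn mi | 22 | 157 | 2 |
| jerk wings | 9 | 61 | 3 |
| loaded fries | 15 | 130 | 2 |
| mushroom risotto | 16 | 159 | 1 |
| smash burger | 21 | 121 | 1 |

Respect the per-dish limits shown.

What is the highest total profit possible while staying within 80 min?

764

The ratio ordering already packs tightly: 3×grain bowl + bao buns + mushroom risotto, 77 min, 764.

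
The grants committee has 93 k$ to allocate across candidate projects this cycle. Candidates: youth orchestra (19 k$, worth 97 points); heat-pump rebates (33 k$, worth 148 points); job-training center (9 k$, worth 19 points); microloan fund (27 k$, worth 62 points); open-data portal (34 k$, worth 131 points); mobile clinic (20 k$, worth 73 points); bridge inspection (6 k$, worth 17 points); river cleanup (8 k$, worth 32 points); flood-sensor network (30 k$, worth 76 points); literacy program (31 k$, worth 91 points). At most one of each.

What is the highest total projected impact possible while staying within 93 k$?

393

Greedy by ratio would take youth orchestra + heat-pump rebates + mobile clinic + bridge inspection + river cleanup: 86 k$ used, total 367.
Dropping mobile clinic and river cleanup frees 28 k$; slotting in open-data portal (34 k$) lifts the total to 393 at 92 k$.
No other feasible combination exceeds 393.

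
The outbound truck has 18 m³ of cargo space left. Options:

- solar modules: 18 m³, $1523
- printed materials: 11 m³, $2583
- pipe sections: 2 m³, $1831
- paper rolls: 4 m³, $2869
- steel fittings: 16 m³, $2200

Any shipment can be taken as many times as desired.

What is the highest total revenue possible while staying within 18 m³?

16479

By revenue per m³: pipe sections 915.50, paper rolls 717.25, printed materials 234.82 lead.
Taking 9×pipe sections: 18 m³ used, 16479 in revenue.
No other feasible combination exceeds 16479.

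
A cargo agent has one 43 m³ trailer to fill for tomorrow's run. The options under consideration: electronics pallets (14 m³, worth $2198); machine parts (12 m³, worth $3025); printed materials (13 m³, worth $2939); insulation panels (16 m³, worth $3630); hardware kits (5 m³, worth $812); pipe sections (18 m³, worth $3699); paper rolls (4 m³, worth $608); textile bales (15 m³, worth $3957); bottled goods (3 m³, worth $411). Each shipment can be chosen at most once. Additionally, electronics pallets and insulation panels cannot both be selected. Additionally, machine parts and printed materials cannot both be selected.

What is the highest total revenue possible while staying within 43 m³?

Machine parts + insulation panels + textile bales uses 43 of the 43 m³ and totals 10612.

10612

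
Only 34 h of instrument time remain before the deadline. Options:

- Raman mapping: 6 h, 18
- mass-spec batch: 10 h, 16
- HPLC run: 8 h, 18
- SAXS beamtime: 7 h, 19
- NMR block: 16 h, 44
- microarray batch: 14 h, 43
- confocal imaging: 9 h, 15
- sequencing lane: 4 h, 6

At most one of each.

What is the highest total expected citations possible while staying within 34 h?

93

Taking the top-ratio experiments first gives Raman mapping + SAXS beamtime + microarray batch + sequencing lane for 86 (31 h).
Dropping Raman mapping and SAXS beamtime frees 13 h; slotting in NMR block (16 h) lifts the total to 93 at 34 h.
An exhaustive check of the 256 subsets confirms 93.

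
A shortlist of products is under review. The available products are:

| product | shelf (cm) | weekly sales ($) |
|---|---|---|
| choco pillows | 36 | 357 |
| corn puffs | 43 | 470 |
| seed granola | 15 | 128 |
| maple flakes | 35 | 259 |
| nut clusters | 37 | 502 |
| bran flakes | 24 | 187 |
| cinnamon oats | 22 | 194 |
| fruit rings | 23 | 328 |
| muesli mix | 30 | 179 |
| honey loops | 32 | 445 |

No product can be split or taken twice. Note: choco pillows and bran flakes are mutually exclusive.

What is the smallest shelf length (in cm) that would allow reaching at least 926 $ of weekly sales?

Need the lightest bundle worth ≥ 926.
nut clusters + honey loops reaches 947 using 69 cm.
No combination under 69 cm hits 926.

69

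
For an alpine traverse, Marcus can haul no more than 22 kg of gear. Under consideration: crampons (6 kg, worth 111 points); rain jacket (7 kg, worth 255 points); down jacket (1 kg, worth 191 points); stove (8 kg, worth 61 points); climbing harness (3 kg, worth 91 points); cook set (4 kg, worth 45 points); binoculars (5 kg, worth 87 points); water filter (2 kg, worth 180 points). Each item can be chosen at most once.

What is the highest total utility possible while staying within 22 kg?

849

The ratio heuristic lands on crampons + rain jacket + down jacket + climbing harness + water filter (828) but leaves 3 kg idle.
The 6 kg tied up in crampons is better spent on cook set + binoculars — total rises to 849 (22 kg).
The closest alternative, crampons + rain jacket + down jacket + climbing harness + water filter, reaches only 828.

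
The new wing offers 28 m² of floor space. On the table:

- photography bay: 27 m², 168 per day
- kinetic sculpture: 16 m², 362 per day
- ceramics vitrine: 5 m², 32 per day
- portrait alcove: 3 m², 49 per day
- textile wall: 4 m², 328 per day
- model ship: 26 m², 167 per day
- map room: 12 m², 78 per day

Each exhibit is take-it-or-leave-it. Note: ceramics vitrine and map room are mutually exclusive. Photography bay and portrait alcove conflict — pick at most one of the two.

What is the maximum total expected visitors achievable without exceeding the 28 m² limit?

771

Density check — textile wall 82.00, kinetic sculpture 22.62, portrait alcove 16.33 are the best per m².
Taking kinetic sculpture + ceramics vitrine + portrait alcove + textile wall: 28 m² used, 771 in expected visitors.
Next best is kinetic sculpture + portrait alcove + textile wall at 739 (23 m²) — short by 32.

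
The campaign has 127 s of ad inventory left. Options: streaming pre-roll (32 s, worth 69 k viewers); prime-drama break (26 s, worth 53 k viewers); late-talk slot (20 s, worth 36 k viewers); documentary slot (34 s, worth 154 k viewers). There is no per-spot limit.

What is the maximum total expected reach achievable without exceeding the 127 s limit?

Late-talk slot + 3×documentary slot uses 122 of the 127 s and totals 498.
Every other selection either busts 127 s or fails to beat 498.

498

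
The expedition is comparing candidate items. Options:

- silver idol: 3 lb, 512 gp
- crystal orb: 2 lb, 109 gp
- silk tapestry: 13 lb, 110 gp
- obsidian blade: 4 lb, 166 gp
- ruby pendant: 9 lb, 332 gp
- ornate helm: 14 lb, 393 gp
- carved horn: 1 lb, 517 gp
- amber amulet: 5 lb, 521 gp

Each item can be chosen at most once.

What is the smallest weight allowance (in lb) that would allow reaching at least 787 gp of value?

Minimise lb subject to total value ≥ 787.
silver idol + carved horn reaches 1029 using 4 lb.
Below 4 lb the best achievable stays under 787.

4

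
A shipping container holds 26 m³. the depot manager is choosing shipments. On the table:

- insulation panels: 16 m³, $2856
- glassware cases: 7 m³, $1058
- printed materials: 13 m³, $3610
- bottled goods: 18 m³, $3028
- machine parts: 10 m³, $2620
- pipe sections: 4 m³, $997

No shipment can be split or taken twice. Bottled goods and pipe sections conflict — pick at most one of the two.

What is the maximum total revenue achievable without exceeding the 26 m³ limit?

Printed materials + machine parts uses 23 of the 26 m³ and totals 6230.

6230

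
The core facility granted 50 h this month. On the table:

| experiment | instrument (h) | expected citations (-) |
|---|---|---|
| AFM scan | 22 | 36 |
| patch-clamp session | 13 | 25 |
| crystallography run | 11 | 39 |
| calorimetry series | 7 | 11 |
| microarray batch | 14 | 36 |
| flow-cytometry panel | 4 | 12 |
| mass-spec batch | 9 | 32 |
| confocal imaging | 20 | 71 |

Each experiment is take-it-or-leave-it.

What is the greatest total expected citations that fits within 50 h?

158

Ranking by ratio (expected citations/h): mass-spec batch 3.56, confocal imaging 3.55, crystallography run 3.55.
Filling by ratio: crystallography run + flow-cytometry panel + mass-spec batch + confocal imaging for 154, with 6 h left unused.
Dropping mass-spec batch frees 9 h; slotting in microarray batch (14 h) lifts the total to 158 at 49 h.
Next best is crystallography run + flow-cytometry panel + mass-spec batch + confocal imaging at 154 (44 h) — short by 4.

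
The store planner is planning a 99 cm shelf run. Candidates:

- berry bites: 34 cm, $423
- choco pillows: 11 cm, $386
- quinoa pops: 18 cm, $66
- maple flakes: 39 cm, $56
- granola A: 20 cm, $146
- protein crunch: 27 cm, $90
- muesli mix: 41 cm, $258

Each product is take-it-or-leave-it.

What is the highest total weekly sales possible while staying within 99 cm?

1067

Greedy by ratio would take berry bites + choco pillows + quinoa pops + granola A: 83 cm used, total 1021.
Dropping quinoa pops and granola A frees 38 cm; slotting in muesli mix (41 cm) lifts the total to 1067 at 86 cm.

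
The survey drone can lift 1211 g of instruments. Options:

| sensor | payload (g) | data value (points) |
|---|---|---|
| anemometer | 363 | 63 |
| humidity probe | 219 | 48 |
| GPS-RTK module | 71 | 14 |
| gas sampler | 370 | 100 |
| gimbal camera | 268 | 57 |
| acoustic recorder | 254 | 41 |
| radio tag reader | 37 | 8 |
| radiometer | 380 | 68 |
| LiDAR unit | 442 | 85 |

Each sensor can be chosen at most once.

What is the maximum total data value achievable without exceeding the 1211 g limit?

264

Ranking by ratio (data value/g): gas sampler 0.27, humidity probe 0.22, radio tag reader 0.22, gimbal camera 0.21.
Filling by ratio: humidity probe + GPS-RTK module + gas sampler + gimbal camera + radio tag reader for 227, with 246 g left unused.
Replace humidity probe with LiDAR unit: the trade gains 37 net, giving 264 at 1188 g.
Nothing else within 1211 g beats 264.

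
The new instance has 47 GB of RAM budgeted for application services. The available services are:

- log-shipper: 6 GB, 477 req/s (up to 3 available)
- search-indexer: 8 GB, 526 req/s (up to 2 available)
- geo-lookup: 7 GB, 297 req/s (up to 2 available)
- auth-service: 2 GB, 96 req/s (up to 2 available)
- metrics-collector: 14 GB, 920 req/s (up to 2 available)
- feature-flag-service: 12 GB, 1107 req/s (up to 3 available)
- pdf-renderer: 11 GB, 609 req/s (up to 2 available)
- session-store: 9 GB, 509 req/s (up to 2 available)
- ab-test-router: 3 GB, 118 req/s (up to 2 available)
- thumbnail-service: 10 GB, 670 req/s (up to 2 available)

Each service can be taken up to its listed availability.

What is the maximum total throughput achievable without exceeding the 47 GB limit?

Greedy by ratio would take log-shipper + 2×auth-service + 3×feature-flag-service: 46 GB used, total 3990.
Dropping auth-service frees 2 GB; slotting in ab-test-router (3 GB) lifts the total to 4012 at 47 GB.

4012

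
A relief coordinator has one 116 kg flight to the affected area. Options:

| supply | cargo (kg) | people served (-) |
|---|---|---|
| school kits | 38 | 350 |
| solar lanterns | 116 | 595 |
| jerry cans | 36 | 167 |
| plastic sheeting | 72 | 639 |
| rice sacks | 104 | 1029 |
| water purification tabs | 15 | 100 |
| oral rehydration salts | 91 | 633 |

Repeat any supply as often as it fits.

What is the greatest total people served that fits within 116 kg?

1050

Greedy by ratio would take rice sacks: 104 kg used, total 1029.
The 104 kg tied up in rice sacks is better spent on 3×school kits — total rises to 1050 (114 kg).
The spare 2 kg is too small for any remaining supply, and no exchange beats 1050.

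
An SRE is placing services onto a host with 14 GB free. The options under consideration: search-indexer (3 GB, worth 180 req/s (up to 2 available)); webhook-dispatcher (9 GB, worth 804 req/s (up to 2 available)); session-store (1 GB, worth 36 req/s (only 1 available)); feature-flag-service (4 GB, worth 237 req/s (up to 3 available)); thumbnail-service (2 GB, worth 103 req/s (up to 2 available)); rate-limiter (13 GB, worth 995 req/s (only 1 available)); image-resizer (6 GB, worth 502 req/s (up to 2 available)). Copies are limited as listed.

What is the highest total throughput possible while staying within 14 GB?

By throughput per GB: webhook-dispatcher 89.33, image-resizer 83.67, rate-limiter 76.54 lead.
A density-first pass picks search-indexer + webhook-dispatcher + thumbnail-service — 1087 at 14 GB.
Dropping search-indexer and webhook-dispatcher frees 12 GB; slotting in 2×image-resizer (12 GB) lifts the total to 1107 at 14 GB.

1107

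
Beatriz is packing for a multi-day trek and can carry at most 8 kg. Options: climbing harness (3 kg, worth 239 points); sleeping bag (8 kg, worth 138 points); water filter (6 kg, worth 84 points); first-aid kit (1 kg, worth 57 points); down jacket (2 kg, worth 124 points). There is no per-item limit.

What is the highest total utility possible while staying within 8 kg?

Best packing: 2×climbing harness + down jacket — 8 kg, 602 total.

602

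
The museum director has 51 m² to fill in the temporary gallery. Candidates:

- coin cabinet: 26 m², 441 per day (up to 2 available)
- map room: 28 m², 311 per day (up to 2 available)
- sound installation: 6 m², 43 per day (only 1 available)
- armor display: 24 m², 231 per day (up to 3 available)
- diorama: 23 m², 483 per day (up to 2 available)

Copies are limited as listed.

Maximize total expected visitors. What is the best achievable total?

966

Taking 2×diorama: 46 m² used, 966 in expected visitors.
No other feasible combination exceeds 966.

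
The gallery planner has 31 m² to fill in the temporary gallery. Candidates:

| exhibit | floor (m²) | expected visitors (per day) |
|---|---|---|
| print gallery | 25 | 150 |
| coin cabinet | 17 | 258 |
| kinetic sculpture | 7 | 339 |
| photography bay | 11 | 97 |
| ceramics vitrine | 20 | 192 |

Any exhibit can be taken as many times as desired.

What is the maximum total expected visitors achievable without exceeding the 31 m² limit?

Best packing: 4×kinetic sculpture — 28 m², 1356 total.

1356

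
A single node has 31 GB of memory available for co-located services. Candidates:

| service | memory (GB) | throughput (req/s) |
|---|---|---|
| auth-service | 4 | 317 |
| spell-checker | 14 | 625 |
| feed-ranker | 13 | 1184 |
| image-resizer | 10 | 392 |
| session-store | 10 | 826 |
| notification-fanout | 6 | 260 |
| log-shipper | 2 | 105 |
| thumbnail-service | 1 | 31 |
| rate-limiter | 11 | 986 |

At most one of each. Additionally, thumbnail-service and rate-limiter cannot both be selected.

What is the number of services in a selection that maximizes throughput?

The maximum throughput within 31 GB is 2592.
One optimal bundle: auth-service + feed-ranker + log-shipper + rate-limiter (30 GB).
Every optimal selection uses 4 services.

4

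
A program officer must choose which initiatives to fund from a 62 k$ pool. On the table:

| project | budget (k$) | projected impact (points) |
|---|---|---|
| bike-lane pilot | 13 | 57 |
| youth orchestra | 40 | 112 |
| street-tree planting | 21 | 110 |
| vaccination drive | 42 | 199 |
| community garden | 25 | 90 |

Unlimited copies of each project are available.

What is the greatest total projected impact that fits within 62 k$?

A density-first pass picks bike-lane pilot + 2×street-tree planting — 277 at 55 k$.
Replace street-tree planting with 2×bike-lane pilot: the trade gains 4 net, giving 281 at 60 k$.

281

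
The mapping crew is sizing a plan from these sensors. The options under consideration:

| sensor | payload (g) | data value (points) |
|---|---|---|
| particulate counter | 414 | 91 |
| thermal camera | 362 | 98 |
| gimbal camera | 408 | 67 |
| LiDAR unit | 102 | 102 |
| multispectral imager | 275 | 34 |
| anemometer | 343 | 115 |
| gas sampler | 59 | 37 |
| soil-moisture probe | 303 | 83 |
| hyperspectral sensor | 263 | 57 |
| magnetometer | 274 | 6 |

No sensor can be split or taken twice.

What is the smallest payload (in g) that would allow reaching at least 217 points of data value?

445

Need the lightest bundle worth ≥ 217.
Taking LiDAR unit + anemometer gives 217 (≥ 217) for 445 g.
No combination under 445 g hits 217.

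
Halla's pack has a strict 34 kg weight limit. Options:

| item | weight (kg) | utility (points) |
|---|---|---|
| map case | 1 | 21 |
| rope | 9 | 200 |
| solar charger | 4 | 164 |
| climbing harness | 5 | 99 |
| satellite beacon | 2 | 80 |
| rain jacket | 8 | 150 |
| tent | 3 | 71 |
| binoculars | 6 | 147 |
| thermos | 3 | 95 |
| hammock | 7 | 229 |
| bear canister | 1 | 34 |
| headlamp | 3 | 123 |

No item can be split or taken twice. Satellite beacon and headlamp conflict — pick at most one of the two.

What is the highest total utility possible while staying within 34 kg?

Density check — solar charger 41.00, headlamp 41.00, satellite beacon 40.00 are the best per kg.
Taking map case + rope + solar charger + binoculars + thermos + hammock + bear canister + headlamp: 34 kg used, 1013 in utility.
That's the maximum — no feasible swap from here does better than 1013.

1013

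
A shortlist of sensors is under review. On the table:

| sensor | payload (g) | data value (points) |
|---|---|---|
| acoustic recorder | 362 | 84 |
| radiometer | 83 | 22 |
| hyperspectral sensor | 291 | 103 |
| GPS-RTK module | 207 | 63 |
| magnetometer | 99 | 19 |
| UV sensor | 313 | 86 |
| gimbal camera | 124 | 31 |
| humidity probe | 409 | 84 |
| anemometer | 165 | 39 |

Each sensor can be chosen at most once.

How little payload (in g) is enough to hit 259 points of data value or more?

Need the lightest bundle worth ≥ 259.
hyperspectral sensor + UV sensor + gimbal camera + anemometer: 259 data value at 893 g.
Below 893 g the best achievable stays under 259.

893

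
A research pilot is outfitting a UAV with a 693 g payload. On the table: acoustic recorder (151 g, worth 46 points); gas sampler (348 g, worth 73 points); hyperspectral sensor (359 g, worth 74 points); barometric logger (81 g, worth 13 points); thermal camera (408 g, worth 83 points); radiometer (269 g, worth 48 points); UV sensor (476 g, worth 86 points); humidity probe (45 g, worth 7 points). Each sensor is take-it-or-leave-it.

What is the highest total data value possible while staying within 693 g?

By data value per g: acoustic recorder 0.30, gas sampler 0.21, hyperspectral sensor 0.21, thermal camera 0.20 lead.
Filling by ratio: acoustic recorder + gas sampler + barometric logger + humidity probe for 139, with 68 g left unused.
Replace gas sampler with thermal camera: the trade gains 10 net, giving 149 at 685 g.
The spare 8 g is too small for any remaining sensor, and no exchange beats 149.

149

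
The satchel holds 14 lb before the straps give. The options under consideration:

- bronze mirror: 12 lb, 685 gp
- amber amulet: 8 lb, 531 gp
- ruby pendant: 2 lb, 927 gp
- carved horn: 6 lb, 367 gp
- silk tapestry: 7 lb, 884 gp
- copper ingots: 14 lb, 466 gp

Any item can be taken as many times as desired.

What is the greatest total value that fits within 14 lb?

Density check — ruby pendant 463.50, silk tapestry 126.29, amber amulet 66.38, carved horn 61.17 are the best per lb.
Taking 7×ruby pendant: 14 lb used, 6489 in value.

6489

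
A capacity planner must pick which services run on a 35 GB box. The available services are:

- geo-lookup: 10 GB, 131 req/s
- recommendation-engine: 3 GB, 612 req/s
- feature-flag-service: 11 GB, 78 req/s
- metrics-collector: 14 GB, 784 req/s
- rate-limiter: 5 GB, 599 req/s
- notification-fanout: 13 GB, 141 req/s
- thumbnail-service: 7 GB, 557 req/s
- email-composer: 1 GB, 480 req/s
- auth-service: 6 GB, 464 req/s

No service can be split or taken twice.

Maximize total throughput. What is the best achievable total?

3032

Greedy by ratio would take geo-lookup + recommendation-engine + rate-limiter + thumbnail-service + email-composer + auth-service: 32 GB used, total 2843.
Dropping geo-lookup and auth-service frees 16 GB; slotting in metrics-collector (14 GB) lifts the total to 3032 at 30 GB.
Every other selection either busts 35 GB or fails to beat 3032.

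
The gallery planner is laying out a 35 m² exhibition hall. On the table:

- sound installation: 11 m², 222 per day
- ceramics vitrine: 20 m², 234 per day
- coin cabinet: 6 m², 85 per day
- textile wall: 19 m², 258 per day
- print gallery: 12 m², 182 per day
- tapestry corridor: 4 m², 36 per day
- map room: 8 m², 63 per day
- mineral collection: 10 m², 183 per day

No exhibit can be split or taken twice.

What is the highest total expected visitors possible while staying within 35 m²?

Sound installation + print gallery + mineral collection uses 33 of the 35 m² and totals 587.

587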